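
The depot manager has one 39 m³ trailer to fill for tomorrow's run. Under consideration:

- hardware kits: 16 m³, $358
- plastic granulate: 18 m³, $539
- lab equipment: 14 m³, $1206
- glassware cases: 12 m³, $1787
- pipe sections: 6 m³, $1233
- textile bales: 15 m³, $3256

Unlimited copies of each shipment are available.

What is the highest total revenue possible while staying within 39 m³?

8188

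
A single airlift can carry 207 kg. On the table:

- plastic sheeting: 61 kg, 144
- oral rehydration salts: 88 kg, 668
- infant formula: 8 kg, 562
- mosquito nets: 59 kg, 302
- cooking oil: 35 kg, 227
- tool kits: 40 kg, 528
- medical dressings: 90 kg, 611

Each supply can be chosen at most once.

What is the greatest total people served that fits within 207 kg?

By people served per kg: infant formula 70.25, tool kits 13.20, oral rehydration salts 7.59, medical dressings 6.79 lead.
Taking the top-ratio supplies first gives oral rehydration salts + infant formula + cooking oil + tool kits for 1985 (171 kg).
Dropping cooking oil frees 35 kg; slotting in mosquito nets (59 kg) lifts the total to 2060 at 195 kg.
An exhaustive check of the 128 subsets confirms 2060.

2060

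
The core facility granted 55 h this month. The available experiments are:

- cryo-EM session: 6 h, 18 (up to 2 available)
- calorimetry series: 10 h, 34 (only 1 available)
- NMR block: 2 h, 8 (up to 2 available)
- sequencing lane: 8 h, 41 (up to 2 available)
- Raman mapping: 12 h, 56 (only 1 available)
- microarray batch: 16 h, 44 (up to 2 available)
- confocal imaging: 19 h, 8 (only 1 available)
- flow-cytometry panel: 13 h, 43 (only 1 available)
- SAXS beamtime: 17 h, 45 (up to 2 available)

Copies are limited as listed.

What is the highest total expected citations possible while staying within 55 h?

The ratio ordering already packs tightly: calorimetry series + 2×NMR block + 2×sequencing lane + Raman mapping + flow-cytometry panel, 55 h, 231.
No other feasible combination exceeds 231.

231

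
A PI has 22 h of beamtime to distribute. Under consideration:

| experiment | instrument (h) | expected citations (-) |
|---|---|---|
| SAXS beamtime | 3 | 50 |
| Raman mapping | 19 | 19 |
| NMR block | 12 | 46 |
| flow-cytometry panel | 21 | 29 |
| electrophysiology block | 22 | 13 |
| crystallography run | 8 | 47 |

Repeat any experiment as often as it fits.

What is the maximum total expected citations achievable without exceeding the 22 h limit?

350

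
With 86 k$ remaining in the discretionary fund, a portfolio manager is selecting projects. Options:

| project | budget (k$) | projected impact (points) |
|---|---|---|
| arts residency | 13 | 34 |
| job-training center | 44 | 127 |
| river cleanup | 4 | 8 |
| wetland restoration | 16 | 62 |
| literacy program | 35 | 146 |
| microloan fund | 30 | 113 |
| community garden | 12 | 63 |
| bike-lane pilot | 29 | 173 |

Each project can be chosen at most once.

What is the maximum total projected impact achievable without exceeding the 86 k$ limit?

390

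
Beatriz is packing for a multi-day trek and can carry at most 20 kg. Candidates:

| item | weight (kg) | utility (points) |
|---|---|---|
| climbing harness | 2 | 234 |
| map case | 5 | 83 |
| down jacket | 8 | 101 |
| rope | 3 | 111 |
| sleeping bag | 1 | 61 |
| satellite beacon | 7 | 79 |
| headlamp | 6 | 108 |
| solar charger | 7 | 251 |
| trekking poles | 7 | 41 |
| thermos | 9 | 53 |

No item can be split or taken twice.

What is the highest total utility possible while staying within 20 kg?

Taking climbing harness + rope + sleeping bag + headlamp + solar charger: 19 kg used, 765 in utility.
Runner-up climbing harness + map case + rope + sleeping bag + solar charger tops out at 740.

765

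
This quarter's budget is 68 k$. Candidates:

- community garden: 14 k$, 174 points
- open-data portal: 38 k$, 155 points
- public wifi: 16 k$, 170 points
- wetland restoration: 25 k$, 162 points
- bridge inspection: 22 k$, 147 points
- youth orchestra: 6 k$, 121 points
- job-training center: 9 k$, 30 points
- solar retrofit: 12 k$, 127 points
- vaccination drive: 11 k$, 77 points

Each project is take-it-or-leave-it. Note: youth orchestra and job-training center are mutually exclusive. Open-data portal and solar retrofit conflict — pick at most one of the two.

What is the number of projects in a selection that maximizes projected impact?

The maximum projected impact within 68 k$ is 669.
One optimal bundle: community garden + public wifi + youth orchestra + solar retrofit + vaccination drive (59 k$).
All optima have 5 projects.

5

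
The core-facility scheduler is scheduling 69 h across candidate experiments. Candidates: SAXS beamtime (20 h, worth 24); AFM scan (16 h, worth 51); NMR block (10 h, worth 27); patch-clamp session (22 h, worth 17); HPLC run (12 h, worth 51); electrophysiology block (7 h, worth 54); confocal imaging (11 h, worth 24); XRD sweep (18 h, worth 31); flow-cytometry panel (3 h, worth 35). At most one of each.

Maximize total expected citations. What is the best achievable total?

249

By expected citations per h: flow-cytometry panel 11.67, electrophysiology block 7.71, HPLC run 4.25 lead.
The ratio heuristic lands on AFM scan + NMR block + HPLC run + electrophysiology block + confocal imaging + flow-cytometry panel (242) but leaves 10 h idle.
The 11 h tied up in confocal imaging is better spent on XRD sweep — total rises to 249 (66 h).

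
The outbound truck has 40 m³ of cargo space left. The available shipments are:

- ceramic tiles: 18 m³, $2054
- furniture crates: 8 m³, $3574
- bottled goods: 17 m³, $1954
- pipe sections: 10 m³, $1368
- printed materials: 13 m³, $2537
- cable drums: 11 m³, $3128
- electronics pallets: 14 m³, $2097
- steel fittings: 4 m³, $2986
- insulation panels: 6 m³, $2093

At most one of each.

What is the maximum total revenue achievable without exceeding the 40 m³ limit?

13149

Taking furniture crates + pipe sections + cable drums + steel fittings + insulation panels: 39 m³ used, 13149 in revenue.
No other feasible combination exceeds 13149.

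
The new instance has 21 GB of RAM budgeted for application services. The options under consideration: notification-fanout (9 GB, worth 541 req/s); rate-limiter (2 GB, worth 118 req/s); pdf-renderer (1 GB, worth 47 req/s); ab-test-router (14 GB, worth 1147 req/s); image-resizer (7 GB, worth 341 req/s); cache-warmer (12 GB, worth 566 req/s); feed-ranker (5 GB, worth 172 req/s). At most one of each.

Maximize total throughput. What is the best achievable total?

By throughput per GB: ab-test-router 81.93, notification-fanout 60.11, rate-limiter 59.00, image-resizer 48.71 lead.
The ratio heuristic lands on rate-limiter + pdf-renderer + ab-test-router (1312) but leaves 4 GB idle.
The 3 GB tied up in rate-limiter and pdf-renderer is better spent on image-resizer — total rises to 1488 (21 GB).
Next best is rate-limiter + ab-test-router + feed-ranker at 1437 (21 GB) — short by 51.

1488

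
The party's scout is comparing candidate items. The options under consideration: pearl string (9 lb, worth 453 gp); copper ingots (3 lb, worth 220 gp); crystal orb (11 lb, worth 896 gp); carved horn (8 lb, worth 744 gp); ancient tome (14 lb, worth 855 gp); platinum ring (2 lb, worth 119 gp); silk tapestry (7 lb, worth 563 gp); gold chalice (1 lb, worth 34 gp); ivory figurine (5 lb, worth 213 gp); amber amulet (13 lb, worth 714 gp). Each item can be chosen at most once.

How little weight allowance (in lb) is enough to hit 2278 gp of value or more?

28

Look for the lowest-weight combination reaching 2278.
crystal orb + carved horn + platinum ring + silk tapestry: 2322 value at 28 lb.
Any bundle with less than 28 lb falls short of 2278.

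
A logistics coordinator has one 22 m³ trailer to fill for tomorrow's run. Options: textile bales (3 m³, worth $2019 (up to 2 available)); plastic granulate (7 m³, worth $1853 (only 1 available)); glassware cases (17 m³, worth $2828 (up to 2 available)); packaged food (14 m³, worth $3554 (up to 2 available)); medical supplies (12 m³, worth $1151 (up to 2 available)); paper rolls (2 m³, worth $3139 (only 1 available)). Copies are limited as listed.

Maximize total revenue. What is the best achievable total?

A density-first pass picks 2×textile bales + plastic granulate + paper rolls — 9030 at 15 m³.
Replace plastic granulate with packaged food: the trade gains 1701 net, giving 10731 at 22 m³.

10731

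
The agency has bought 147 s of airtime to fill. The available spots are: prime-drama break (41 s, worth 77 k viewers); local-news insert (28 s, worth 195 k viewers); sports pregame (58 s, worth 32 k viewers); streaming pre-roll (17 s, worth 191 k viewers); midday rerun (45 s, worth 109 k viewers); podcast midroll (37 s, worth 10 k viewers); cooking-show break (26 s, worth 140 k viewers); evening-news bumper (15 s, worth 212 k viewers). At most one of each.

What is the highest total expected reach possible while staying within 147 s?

Best packing: local-news insert + streaming pre-roll + midday rerun + cooking-show break + evening-news bumper — 131 s, 847 total.

847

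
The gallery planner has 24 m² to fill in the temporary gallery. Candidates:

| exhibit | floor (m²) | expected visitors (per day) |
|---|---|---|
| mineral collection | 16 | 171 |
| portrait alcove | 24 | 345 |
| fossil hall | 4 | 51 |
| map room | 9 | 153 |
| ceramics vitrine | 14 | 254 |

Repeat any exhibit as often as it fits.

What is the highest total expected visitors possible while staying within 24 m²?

By expected visitors per m²: ceramics vitrine 18.14, map room 17.00, portrait alcove 14.38 lead.
The ratio ordering already packs tightly: map room + ceramics vitrine, 23 m², 407.
The spare 1 m² is too small for any remaining exhibit, and no exchange beats 407.

407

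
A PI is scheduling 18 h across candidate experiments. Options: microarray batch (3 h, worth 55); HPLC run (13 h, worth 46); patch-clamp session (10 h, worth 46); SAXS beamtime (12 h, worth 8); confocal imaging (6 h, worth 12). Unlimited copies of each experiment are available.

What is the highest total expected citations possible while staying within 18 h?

Density check — microarray batch 18.33, patch-clamp session 4.60, HPLC run 3.54 are the best per h.
6×microarray batch uses 18 of the 18 h and totals 330.
No other feasible combination exceeds 330.

330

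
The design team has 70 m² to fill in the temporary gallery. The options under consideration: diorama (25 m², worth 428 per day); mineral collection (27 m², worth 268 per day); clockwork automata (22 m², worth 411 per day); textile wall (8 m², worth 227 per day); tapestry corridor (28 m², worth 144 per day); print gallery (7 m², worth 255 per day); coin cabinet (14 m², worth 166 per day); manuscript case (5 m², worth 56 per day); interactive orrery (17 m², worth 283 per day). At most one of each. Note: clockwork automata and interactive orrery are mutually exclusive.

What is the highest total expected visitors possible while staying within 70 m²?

1377

Diorama + clockwork automata + textile wall + print gallery + manuscript case uses 67 of the 70 m² and totals 1377.
The spare 3 m² is too small for any remaining exhibit, and no feasible exchange beats 1377.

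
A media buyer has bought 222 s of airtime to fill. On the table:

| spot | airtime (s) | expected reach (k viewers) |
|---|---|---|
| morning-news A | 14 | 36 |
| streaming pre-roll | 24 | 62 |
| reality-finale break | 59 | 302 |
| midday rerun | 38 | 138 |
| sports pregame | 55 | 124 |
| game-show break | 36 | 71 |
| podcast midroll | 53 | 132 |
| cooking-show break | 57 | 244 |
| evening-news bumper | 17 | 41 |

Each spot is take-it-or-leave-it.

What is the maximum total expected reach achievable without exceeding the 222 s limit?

852

A density-first pass picks morning-news A + streaming pre-roll + reality-finale break + midday rerun + cooking-show break + evening-news bumper — 823 at 209 s.
Replace streaming pre-roll and evening-news bumper with podcast midroll: the trade gains 29 net, giving 852 at 221 s.
Runner-up morning-news A + reality-finale break + midday rerun + game-show break + cooking-show break + evening-news bumper tops out at 832.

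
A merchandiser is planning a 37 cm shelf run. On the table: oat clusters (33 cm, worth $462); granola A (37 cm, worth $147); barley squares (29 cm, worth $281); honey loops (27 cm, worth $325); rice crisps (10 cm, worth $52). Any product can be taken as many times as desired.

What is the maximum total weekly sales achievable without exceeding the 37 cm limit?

462

Ranking by ratio (weekly sales/cm): oat clusters 14.00, honey loops 12.04, barley squares 9.69.
The ratio ordering already packs tightly: oat clusters, 33 cm, 462.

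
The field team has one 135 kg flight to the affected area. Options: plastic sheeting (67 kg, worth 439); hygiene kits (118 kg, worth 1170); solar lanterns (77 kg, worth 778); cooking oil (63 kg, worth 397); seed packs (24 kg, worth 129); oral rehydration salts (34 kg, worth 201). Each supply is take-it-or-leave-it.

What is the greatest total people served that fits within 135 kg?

1170

Taking the top-ratio supplies first gives solar lanterns + seed packs + oral rehydration salts for 1108 (135 kg).
The 135 kg tied up in solar lanterns and seed packs and oral rehydration salts is better spent on hygiene kits — total rises to 1170 (118 kg).
Every other selection either busts 135 kg or fails to beat 1170.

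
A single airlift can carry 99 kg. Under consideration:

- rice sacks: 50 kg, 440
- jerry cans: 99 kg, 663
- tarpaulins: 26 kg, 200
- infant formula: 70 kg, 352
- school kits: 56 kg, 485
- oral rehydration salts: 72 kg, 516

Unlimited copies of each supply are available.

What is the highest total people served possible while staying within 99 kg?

716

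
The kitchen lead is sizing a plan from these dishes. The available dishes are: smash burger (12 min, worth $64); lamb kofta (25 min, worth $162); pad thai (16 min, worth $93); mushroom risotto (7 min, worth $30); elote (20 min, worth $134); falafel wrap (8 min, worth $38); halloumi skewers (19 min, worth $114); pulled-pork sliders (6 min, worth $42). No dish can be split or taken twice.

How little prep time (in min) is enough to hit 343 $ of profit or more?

57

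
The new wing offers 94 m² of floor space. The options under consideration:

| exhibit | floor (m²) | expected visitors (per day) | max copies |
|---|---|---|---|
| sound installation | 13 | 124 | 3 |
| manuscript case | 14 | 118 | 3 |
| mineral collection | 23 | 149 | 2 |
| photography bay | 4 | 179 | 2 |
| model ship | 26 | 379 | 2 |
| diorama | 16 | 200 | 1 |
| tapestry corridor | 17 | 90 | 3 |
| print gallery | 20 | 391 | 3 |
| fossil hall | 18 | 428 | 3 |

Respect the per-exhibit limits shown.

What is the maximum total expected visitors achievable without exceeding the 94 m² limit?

2066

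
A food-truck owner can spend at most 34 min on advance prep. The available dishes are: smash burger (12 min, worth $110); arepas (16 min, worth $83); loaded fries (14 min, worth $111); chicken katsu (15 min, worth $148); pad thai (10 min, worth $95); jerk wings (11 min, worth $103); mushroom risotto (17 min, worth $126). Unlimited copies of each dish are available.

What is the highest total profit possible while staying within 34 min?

Taking the top-ratio dishes first gives 2×chicken katsu for 296 (30 min).
The 30 min tied up in 2×chicken katsu is better spent on smash burger + 2×jerk wings — total rises to 316 (34 min).

316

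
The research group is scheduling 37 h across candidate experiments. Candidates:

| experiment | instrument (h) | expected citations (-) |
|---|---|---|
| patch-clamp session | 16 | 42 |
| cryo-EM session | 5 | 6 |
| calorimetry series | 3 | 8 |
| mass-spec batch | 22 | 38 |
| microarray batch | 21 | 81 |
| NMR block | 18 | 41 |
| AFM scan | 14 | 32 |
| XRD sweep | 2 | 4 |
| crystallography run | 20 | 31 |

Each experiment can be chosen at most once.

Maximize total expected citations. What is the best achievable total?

123

Greedy by ratio would take cryo-EM session + calorimetry series + microarray batch + XRD sweep: 31 h used, total 99.
The 10 h tied up in cryo-EM session and calorimetry series and XRD sweep is better spent on patch-clamp session — total rises to 123 (37 h).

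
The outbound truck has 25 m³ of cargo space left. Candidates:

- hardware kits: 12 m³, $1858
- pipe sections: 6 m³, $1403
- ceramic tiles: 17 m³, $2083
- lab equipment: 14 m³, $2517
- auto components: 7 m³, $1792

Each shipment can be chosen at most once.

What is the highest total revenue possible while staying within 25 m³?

5053

Density check — auto components 256.00, pipe sections 233.83, lab equipment 179.79, hardware kits 154.83 are the best per m³.
Best packing: hardware kits + pipe sections + auto components — 25 m³, 5053 total.
An exhaustive check of the 32 subsets confirms 5053.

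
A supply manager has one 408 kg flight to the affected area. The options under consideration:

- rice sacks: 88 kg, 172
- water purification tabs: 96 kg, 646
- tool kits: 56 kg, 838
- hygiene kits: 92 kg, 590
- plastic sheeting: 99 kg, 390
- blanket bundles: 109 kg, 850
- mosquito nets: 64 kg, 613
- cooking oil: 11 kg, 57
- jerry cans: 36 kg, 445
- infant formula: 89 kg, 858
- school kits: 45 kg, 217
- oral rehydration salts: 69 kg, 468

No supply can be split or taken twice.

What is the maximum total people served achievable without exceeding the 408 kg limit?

3821

By people served per kg: tool kits 14.96, jerry cans 12.36, infant formula 9.64 lead.
A density-first pass picks tool kits + blanket bundles + mosquito nets + cooking oil + jerry cans + infant formula — 3661 at 365 kg.
Dropping cooking oil frees 11 kg; slotting in school kits (45 kg) lifts the total to 3821 at 399 kg.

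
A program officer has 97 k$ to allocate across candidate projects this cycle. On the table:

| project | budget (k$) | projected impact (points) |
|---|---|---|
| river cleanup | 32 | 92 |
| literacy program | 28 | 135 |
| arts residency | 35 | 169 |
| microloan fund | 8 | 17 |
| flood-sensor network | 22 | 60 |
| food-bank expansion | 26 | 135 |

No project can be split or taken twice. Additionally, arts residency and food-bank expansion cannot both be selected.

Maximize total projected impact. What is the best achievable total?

Best packing: river cleanup + literacy program + arts residency — 95 k$, 396 total.
No other feasible combination exceeds 396.

396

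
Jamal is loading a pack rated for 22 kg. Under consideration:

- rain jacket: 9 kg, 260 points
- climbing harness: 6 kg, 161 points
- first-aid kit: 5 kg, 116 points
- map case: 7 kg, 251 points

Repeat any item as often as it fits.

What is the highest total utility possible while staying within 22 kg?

753

Ranking by ratio (utility/kg): map case 35.86, rain jacket 28.89, climbing harness 26.83.
3×map case uses 21 of the 22 kg and totals 753.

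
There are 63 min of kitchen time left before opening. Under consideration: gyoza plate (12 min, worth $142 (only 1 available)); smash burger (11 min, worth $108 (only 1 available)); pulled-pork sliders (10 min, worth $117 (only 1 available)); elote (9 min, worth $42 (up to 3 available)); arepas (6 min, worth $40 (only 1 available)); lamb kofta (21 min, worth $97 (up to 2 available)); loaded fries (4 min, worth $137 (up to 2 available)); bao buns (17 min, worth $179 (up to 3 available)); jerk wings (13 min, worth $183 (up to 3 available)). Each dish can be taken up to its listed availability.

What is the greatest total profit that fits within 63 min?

The ratio heuristic lands on gyoza plate + 2×loaded fries + 3×jerk wings (965) but leaves 4 min idle.
Replace gyoza plate with pulled-pork sliders + arepas: the trade gains 15 net, giving 980 at 63 min.
Nothing else within 63 min beats 980.

980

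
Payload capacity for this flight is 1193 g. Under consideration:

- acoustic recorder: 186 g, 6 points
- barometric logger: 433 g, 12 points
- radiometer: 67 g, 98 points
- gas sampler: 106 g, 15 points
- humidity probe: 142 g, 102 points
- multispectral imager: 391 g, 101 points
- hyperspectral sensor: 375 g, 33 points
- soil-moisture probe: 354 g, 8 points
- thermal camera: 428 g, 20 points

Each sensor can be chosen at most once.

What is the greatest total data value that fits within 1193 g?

By data value per g: radiometer 1.46, humidity probe 0.72, multispectral imager 0.26 lead.
The ratio ordering already packs tightly: radiometer + gas sampler + humidity probe + multispectral imager + hyperspectral sensor, 1081 g, 349.
Runner-up acoustic recorder + radiometer + humidity probe + multispectral imager + hyperspectral sensor tops out at 340.

349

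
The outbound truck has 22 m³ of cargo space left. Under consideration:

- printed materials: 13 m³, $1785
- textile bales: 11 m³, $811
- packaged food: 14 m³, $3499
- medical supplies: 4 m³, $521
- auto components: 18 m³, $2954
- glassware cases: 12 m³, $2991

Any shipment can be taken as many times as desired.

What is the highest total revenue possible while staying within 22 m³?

Ranking by ratio (revenue/m³): packaged food 249.93, glassware cases 249.25, auto components 164.11, printed materials 137.31.
Packaged food + 2×medical supplies uses 22 of the 22 m³ and totals 4541.
That's the maximum — no swap from here does better than 4541.

4541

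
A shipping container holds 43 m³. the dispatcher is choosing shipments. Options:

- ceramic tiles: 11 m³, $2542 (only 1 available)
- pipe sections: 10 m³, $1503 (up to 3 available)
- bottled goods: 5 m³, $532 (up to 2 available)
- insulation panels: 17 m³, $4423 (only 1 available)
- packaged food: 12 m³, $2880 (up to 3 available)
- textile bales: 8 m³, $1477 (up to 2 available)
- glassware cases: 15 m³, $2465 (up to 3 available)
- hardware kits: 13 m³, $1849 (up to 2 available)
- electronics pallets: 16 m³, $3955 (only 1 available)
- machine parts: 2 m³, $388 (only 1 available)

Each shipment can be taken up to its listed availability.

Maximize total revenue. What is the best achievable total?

10571

By revenue per m³: insulation panels 260.18, electronics pallets 247.19, packaged food 240.00 lead.
A density-first pass picks insulation panels + textile bales + electronics pallets + machine parts — 10243 at 43 m³.
The 24 m³ tied up in textile bales and electronics pallets is better spent on 2×packaged food — total rises to 10571 (43 m³).
That's the maximum — no swap from here does better than 10571.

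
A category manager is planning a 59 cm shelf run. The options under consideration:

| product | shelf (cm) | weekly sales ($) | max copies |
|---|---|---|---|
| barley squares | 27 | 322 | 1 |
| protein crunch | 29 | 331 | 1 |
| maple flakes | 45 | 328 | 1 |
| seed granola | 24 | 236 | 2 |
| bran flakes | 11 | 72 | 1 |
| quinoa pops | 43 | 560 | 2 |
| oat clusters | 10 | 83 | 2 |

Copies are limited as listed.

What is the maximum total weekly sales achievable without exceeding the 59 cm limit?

653

Filling by ratio: quinoa pops + oat clusters for 643, with 6 cm left unused.
The 53 cm tied up in quinoa pops and oat clusters is better spent on barley squares + protein crunch — total rises to 653 (56 cm).
The spare 3 cm is too small for any remaining product, and no exchange beats 653.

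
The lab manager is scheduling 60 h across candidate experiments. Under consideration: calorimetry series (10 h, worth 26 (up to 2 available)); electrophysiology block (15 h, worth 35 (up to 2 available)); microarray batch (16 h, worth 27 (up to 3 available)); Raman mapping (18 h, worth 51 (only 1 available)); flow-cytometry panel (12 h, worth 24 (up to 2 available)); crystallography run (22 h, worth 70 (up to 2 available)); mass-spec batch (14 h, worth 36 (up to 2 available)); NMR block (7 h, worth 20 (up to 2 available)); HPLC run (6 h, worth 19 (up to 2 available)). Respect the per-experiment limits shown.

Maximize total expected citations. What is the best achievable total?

Ranking by ratio (expected citations/h): crystallography run 3.18, HPLC run 3.17, NMR block 2.86.
A density-first pass picks 2×crystallography run + 2×HPLC run — 178 at 56 h.
Dropping HPLC run frees 6 h; slotting in calorimetry series (10 h) lifts the total to 185 at 60 h.

185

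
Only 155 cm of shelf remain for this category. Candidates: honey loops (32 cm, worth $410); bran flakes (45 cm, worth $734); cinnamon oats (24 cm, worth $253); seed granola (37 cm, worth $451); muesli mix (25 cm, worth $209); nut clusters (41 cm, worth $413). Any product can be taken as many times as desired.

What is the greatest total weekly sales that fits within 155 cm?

2288

By weekly sales per cm: bran flakes 16.31, honey loops 12.81, seed granola 12.19 lead.
Taking the top-ratio products first gives 3×bran flakes for 2202 (135 cm).
Replace bran flakes with 2×honey loops: the trade gains 86 net, giving 2288 at 154 cm.
Every other selection either busts 155 cm or fails to beat 2288.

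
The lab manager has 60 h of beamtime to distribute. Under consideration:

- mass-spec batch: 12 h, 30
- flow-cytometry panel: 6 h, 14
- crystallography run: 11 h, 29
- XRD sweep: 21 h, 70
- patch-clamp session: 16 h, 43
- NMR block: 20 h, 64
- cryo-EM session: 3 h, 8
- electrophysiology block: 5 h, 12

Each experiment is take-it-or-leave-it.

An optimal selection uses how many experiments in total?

Best achievable expected citations is 185.
One optimal bundle: XRD sweep + patch-clamp session + NMR block + cryo-EM session (60 h).
Every optimal selection uses 4 experiments.

4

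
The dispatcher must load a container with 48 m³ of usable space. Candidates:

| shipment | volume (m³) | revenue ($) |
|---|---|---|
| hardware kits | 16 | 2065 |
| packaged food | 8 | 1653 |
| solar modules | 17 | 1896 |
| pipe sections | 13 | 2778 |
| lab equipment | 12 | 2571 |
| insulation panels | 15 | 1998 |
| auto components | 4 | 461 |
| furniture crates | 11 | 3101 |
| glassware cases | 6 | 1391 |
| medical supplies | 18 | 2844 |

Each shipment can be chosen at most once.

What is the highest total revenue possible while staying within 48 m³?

Taking the top-ratio shipments first gives pipe sections + lab equipment + auto components + furniture crates + glassware cases for 10302 (46 m³).
Dropping glassware cases frees 6 m³; slotting in packaged food (8 m³) lifts the total to 10564 at 48 m³.
The closest alternative, pipe sections + lab equipment + auto components + furniture crates + glassware cases, reaches only 10302.

10564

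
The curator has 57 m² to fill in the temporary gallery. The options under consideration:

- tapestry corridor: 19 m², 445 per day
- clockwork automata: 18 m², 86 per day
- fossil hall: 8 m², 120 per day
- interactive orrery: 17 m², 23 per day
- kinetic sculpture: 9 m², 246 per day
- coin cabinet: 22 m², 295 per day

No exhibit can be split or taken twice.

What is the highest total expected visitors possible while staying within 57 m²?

986

Density check — kinetic sculpture 27.33, tapestry corridor 23.42, fossil hall 15.00 are the best per m².
A density-first pass picks tapestry corridor + clockwork automata + fossil hall + kinetic sculpture — 897 at 54 m².
The 26 m² tied up in clockwork automata and fossil hall is better spent on coin cabinet — total rises to 986 (50 m²).
That's the maximum — no swap from here does better than 986.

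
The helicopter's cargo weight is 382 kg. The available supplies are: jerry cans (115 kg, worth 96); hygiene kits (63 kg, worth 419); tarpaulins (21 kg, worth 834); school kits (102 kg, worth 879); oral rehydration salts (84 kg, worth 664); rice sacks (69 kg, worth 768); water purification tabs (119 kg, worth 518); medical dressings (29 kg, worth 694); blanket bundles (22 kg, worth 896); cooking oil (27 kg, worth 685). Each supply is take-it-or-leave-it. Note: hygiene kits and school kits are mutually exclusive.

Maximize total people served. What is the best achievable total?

The ratio ordering already packs tightly: tarpaulins + school kits + oral rehydration salts + rice sacks + medical dressings + blanket bundles + cooking oil, 354 kg, 5420.
An exhaustive check of the 1024 subsets confirms 5420.

5420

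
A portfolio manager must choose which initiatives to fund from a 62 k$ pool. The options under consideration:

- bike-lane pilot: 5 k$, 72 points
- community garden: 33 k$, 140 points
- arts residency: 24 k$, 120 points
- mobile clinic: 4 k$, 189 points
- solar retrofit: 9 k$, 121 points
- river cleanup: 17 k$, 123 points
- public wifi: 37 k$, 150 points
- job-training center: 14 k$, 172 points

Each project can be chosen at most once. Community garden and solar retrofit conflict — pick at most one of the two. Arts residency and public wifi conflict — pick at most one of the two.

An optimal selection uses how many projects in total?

Optimal total is 677.
bike-lane pilot + mobile clinic + solar retrofit + river cleanup + job-training center hits 677 at 49 k$.
All optima have 5 projects.

5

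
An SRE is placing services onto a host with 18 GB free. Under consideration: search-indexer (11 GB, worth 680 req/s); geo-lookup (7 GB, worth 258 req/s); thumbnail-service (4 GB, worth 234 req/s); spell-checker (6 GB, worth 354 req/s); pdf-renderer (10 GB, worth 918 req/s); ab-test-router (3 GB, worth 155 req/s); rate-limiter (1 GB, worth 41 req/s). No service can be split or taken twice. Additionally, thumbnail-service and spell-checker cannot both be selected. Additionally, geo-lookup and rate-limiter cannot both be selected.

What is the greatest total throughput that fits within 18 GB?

1348

The ratio heuristic lands on spell-checker + pdf-renderer + rate-limiter (1313) but leaves 1 GB idle.
Replace spell-checker with thumbnail-service + ab-test-router: the trade gains 35 net, giving 1348 at 18 GB.
Next best is spell-checker + pdf-renderer + rate-limiter at 1313 (17 GB) — short by 35.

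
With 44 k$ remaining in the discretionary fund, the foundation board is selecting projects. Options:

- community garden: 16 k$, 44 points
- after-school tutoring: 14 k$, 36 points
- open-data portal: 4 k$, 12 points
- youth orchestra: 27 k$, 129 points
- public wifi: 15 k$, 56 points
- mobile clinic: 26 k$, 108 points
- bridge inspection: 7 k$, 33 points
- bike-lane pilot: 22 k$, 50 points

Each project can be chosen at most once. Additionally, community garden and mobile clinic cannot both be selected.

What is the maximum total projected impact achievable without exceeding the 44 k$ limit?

A density-first pass picks open-data portal + youth orchestra + bridge inspection — 174 at 38 k$.
Replace open-data portal and bridge inspection with public wifi: the trade gains 11 net, giving 185 at 42 k$.

185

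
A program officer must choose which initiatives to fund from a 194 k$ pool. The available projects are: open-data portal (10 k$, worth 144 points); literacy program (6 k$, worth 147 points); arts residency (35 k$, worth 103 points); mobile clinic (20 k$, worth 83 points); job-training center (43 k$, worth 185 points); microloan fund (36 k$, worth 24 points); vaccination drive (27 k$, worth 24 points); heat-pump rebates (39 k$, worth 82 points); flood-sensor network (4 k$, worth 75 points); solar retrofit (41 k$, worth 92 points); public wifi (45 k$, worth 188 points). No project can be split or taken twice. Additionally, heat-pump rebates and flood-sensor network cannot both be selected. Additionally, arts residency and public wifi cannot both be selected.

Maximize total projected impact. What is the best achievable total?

914

Best packing: open-data portal + literacy program + mobile clinic + job-training center + flood-sensor network + solar retrofit + public wifi — 169 k$, 914 total.
No other feasible combination exceeds 914.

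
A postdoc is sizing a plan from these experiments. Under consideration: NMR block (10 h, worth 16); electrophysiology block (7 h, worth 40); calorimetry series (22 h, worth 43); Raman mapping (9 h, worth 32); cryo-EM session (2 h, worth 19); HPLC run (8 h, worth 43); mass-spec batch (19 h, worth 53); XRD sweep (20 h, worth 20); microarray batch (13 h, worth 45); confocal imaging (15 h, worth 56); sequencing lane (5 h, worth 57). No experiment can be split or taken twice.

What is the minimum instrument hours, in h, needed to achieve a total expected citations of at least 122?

Look for the lowest-instrument combination reaching 122.
electrophysiology block + HPLC run + sequencing lane reaches 140 using 20 h.
Any bundle with less than 20 h falls short of 122.

20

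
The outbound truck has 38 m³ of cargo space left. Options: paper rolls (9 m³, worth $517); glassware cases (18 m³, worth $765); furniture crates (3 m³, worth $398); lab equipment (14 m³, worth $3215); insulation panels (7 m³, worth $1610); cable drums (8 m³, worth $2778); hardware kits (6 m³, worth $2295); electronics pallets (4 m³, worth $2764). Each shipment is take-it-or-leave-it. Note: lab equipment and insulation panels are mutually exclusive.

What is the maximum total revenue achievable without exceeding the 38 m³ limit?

11450

Ranking by ratio (revenue/m³): electronics pallets 691.00, hardware kits 382.50, cable drums 347.25, insulation panels 230.00.
Filling by ratio: paper rolls + furniture crates + insulation panels + cable drums + hardware kits + electronics pallets for 10362, with 1 m³ left unused.
The 16 m³ tied up in paper rolls and insulation panels is better spent on lab equipment — total rises to 11450 (35 m³).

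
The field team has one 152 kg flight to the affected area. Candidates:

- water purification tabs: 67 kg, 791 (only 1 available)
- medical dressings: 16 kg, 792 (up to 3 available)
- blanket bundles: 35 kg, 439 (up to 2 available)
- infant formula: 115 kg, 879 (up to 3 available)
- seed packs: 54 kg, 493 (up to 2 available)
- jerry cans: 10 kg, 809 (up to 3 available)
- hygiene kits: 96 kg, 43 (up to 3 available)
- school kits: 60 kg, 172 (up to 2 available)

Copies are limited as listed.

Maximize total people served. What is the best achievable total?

5681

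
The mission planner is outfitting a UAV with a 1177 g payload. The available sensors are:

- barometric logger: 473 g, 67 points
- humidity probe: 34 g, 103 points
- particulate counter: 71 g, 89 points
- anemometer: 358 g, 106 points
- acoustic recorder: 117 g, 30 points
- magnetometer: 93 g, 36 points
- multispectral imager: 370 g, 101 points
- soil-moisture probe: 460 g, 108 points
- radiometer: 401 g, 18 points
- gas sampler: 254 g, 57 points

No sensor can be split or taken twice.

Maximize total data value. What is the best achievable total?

472

Ranking by ratio (data value/g): humidity probe 3.03, particulate counter 1.25, magnetometer 0.39, anemometer 0.30.
Filling by ratio: humidity probe + particulate counter + anemometer + acoustic recorder + magnetometer + multispectral imager for 465, with 134 g left unused.
The 370 g tied up in multispectral imager is better spent on soil-moisture probe — total rises to 472 (1133 g).
Next best is humidity probe + particulate counter + acoustic recorder + magnetometer + multispectral imager + soil-moisture probe at 467 (1145 g) — short by 5.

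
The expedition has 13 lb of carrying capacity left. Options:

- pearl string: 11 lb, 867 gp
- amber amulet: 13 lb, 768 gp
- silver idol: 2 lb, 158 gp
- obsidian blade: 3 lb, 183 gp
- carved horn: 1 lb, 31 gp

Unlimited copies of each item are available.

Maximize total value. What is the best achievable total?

Taking the top-ratio items first gives 6×silver idol + carved horn for 979 (13 lb).
The 11 lb tied up in 5×silver idol and carved horn is better spent on pearl string — total rises to 1025 (13 lb).
Nothing else within 13 lb beats 1025.

1025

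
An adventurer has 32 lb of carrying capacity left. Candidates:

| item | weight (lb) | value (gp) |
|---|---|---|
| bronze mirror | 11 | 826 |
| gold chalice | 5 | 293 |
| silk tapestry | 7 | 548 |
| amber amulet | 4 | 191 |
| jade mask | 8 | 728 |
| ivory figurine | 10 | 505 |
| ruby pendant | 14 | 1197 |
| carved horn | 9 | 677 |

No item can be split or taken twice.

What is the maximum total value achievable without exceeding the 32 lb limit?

Density check — jade mask 91.00, ruby pendant 85.50, silk tapestry 78.29, carved horn 75.22 are the best per lb.
Taking the top-ratio items first gives silk tapestry + jade mask + ruby pendant for 2473 (29 lb).
The 7 lb tied up in silk tapestry is better spent on carved horn — total rises to 2602 (31 lb).
That's the maximum — no swap from here does better than 2602.

2602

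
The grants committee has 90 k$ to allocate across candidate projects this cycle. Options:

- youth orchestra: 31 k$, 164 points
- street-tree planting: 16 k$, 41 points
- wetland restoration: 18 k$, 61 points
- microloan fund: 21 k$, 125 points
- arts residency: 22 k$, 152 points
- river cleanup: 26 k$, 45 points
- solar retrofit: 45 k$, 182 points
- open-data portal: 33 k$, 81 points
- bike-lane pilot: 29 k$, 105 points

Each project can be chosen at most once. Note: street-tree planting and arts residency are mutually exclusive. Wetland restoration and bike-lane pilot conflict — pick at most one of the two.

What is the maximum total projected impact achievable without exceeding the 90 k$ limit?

459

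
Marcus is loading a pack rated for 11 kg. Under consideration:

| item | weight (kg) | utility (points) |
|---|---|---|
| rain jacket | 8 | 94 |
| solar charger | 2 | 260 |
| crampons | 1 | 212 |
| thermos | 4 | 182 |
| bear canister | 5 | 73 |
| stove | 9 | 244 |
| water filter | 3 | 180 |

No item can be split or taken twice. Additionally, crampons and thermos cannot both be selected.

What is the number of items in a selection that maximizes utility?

Optimal total is 725.
solar charger + crampons + bear canister + water filter hits 725 at 11 kg.
Any selection reaching 725 contains exactly 4 items.

4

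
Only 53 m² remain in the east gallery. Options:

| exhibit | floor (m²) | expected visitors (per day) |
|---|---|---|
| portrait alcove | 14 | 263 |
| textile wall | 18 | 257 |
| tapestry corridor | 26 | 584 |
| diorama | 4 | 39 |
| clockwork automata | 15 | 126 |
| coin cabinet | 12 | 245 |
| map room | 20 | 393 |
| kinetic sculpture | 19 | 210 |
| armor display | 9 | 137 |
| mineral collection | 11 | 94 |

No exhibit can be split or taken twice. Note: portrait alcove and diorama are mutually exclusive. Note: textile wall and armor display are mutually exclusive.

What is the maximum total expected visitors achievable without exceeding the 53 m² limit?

By expected visitors per m²: tapestry corridor 22.46, coin cabinet 20.42, map room 19.65 lead.
Best packing: portrait alcove + tapestry corridor + coin cabinet — 52 m², 1092 total.
Runner-up tapestry corridor + diorama + map room tops out at 1016.

1092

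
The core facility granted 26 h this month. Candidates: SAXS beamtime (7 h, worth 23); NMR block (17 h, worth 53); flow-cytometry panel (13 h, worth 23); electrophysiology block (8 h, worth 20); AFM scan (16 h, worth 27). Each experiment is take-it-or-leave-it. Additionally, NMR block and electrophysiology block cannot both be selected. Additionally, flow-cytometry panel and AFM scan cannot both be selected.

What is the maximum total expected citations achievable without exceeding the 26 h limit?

The ratio ordering already packs tightly: SAXS beamtime + NMR block, 24 h, 76.
The closest alternative, NMR block, reaches only 53.

76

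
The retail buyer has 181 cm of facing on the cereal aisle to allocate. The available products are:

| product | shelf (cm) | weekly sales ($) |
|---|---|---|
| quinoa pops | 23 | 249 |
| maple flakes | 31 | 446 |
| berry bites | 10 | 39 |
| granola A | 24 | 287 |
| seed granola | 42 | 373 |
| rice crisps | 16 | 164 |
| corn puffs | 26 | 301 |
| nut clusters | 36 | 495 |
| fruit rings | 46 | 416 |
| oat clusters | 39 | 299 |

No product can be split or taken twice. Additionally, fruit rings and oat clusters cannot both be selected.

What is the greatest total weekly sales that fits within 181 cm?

Filling by ratio: quinoa pops + maple flakes + berry bites + granola A + rice crisps + corn puffs + nut clusters for 1981, with 15 cm left unused.
The 33 cm tied up in quinoa pops and berry bites is better spent on fruit rings — total rises to 2109 (179 cm).
An exhaustive check of the 1024 subsets confirms 2109.

2109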